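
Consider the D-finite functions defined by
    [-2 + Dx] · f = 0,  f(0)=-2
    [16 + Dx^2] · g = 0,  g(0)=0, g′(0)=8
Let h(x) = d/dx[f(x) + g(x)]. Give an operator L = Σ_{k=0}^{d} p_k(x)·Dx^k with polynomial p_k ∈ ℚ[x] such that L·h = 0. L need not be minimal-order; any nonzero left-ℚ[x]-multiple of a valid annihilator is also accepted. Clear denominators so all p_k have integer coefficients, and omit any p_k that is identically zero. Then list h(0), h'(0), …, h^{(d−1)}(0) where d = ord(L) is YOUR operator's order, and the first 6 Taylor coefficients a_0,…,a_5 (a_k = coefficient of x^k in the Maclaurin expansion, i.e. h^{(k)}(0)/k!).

f: a_k = -2, -4, -4, -8/3, -4/3, -8/15, …
g: a_k = 0, 8, 0, -64/3, 0, 256/15, …
Sum ⇒ L₀ = lclm(L_f,L_g) in ℚ(x)⟨Dx⟩.
Derive L from L₀ (diff closure).
L = 32 - 16·Dx + 2·Dx^2 - Dx^3  (order 3).
h: a_k = 4, -8, -72, -16/3, 248/3, -16/15, …
ICs: h(0) = 4, h′(0) = -8, h′′(0) = -144.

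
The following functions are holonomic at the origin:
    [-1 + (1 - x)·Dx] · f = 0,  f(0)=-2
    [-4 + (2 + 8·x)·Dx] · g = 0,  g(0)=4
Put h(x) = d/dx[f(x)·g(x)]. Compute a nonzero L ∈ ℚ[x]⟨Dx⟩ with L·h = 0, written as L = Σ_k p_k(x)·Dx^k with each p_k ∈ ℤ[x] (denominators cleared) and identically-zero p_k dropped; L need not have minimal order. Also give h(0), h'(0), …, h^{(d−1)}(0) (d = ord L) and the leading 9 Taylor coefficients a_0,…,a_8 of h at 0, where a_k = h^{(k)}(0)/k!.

f: a_k = -2, -2, -2, -2, -2, -2, -2, -2, -2, …
g: a_k = 4, 8, -8, 16, -40, 112, -336, 1056, -3432, …
f·g: L₀ = L_f ⊗_s L_g, ord ≤ 1·1.
Differentiate: ansatz ord ≤ ord L₀ ⇒ L.
L = (2 + 36·x + 12·x^2) + (-3 - 11·x + 6·x^2 + 8·x^3)·Dx  (order 1).
h: a_k = -24, -16, -120, 160, -920, 2928, -11368, 41920, -158760, …
ICs: h(0) = -24.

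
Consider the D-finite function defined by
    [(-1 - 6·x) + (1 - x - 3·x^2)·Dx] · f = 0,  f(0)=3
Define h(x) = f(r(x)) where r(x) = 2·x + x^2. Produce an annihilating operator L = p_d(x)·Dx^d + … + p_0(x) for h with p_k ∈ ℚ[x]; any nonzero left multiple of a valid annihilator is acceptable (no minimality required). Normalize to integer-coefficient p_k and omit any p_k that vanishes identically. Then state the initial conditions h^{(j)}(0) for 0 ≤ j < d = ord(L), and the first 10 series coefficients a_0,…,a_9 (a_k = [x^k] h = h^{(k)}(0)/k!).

L = (2 + 26·x + 36·x^2 + 12·x^3) + (-1 + 2·x + 13·x^2 + 12·x^3 + 3·x^4)·Dx  (order 1).
h: a_k = 3, 6, 51, 216, 1176, 5790, 29613, 149256, 756489, 3826032, …
ICs: h(0) = 3.

f: a_k = 3, 3, 12, 21, 57, 120, 291, 651, 1524, 3477, …
h₀=f(r): pull back L_f along r ⇒ L₀.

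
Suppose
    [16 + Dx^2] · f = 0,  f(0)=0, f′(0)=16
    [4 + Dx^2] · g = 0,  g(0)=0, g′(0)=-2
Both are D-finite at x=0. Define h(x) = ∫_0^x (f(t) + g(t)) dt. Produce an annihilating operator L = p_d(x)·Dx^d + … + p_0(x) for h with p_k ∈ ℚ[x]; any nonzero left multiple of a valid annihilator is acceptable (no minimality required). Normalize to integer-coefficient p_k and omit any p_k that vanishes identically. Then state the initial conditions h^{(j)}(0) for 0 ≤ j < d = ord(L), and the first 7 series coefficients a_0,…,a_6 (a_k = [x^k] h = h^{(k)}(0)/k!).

f: a_k = 0, 16, 0, -128/3, 0, 512/15, 0, …
g: a_k = 0, -2, 0, 4/3, 0, -4/15, 0, …
h₀=f+g: left-lcm gives L₀, ord ≤ 4.
∫: right-multiply L₀ by Dx.
L = 64·Dx + 20·Dx^3 + Dx^5  (order 5).
h: a_k = 0, 0, 7, 0, -31/3, 0, 254/45, …
ICs: h(0) = 0, h′(0) = 0, h′′(0) = 14, h′′′(0) = 0, h′′′′(0) = -248.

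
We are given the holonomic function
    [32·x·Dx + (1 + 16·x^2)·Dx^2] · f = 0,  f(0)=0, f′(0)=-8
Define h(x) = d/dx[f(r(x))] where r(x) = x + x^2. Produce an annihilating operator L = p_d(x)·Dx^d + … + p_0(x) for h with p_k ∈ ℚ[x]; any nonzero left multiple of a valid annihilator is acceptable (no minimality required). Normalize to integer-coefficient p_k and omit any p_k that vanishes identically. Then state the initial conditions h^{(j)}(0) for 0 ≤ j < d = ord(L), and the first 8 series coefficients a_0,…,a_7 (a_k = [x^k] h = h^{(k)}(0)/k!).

f: a_k = 0, -8, 0, 128/3, 0, -2048/5, 0, 32768/7, …
Change of var in L_f (x↦r) gives L₀.
Differentiate: ansatz ord ≤ ord L₀ ⇒ L.
L = (-2 + 32·x + 128·x^2 + 192·x^3 + 96·x^4) + (1 + 2·x + 16·x^2 + 64·x^3 + 80·x^4 + 32·x^5)·Dx  (order 1).
h: a_k = -8, -16, 128, 512, -1408, -12032, 4096, 229376, …
ICs: h(0) = -8.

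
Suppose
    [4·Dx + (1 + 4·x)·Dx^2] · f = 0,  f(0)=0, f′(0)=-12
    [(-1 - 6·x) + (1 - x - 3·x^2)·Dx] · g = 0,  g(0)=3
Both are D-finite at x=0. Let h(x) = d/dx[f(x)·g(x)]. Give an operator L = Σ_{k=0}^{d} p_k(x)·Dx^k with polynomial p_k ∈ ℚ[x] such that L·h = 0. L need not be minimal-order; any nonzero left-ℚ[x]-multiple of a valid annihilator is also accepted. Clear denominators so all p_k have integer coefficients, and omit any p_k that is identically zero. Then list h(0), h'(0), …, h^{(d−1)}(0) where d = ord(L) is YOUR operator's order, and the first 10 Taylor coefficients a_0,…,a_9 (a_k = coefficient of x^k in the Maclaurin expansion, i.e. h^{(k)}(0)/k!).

L = (218 + 1080·x + 2592·x^2) + (-1 + 142·x + 1224·x^2 + 2016·x^3)·Dx + (-5 - 39·x - 37·x^2 + 228·x^3 + 288·x^4)·Dx^2  (order 2).
h: a_k = -36, 72, -792, 1680, -11076, 155664/5, -788268/5, 18696288/35, -82825272/35, 8810984, …
ICs: h(0) = -36, h′(0) = 72.

f: a_k = 0, -12, 24, -64, 192, -3072/5, 2048, -49152/7, 24576, -262144/3, …
g: a_k = 3, 3, 12, 21, 57, 120, 291, 651, 1524, 3477, …
Product ⇒ symmetric product L₀, ord ≤ 2.
Derive L from L₀ (diff closure).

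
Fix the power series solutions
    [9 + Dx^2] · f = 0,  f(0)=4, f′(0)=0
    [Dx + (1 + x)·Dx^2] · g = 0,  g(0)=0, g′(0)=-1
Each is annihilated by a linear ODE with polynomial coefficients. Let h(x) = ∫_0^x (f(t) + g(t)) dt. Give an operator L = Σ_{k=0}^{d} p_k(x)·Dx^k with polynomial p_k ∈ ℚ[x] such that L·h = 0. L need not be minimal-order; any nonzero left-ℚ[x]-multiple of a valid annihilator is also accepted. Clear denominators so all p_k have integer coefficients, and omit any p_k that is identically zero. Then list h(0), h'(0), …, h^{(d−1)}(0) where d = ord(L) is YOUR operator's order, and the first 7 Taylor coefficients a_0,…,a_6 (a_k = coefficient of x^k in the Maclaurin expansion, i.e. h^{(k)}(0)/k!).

L = (135 + 162·x + 81·x^2)·Dx^2 + (99 + 261·x + 243·x^2 + 81·x^3)·Dx^3 + (15 + 18·x + 9·x^2)·Dx^4 + (11 + 29·x + 27·x^2 + 9·x^3)·Dx^5  (order 5).
h: a_k = 0, 4, -1/2, -35/6, -1/12, 11/4, -1/30, …
ICs: h(0) = 0, h′(0) = 4, h′′(0) = -1, h′′′(0) = -35, h′′′′(0) = -2.

f: a_k = 4, 0, -18, 0, 27/2, 0, -81/20, …
g: a_k = 0, -1, 1/2, -1/3, 1/4, -1/5, 1/6, …
L₀ := lclm(L_f,L_g); ord L₀ ≤ 2+2.
h=∫₀ˣh₀: take L = L₀·Dx.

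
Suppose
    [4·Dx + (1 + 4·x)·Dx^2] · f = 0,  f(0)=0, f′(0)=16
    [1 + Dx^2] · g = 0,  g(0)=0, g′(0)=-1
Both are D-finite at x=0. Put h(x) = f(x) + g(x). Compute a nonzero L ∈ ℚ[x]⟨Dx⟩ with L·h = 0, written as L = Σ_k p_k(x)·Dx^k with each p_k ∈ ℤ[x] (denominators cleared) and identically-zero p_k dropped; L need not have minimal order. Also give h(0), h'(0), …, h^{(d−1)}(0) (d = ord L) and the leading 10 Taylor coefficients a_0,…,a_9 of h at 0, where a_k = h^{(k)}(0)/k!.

L = (388 + 32·x + 64·x^2)·Dx + (33 + 140·x + 48·x^2 + 64·x^3)·Dx^2 + (388 + 32·x + 64·x^2)·Dx^3 + (33 + 140·x + 48·x^2 + 64·x^3)·Dx^4  (order 4).
h: a_k = 0, 15, -32, 171/2, -256, 98303/120, -8192/3, 47185921/5040, -32768, 42278584319/362880, …
ICs: h(0) = 0, h′(0) = 15, h′′(0) = -64, h′′′(0) = 513.

f: a_k = 0, 16, -32, 256/3, -256, 4096/5, -8192/3, 65536/7, -32768, 1048576/9, …
g: a_k = 0, -1, 0, 1/6, 0, -1/120, 0, 1/5040, 0, -1/362880, …
Sum ⇒ L₀ = lclm(L_f,L_g) in ℚ(x)⟨Dx⟩.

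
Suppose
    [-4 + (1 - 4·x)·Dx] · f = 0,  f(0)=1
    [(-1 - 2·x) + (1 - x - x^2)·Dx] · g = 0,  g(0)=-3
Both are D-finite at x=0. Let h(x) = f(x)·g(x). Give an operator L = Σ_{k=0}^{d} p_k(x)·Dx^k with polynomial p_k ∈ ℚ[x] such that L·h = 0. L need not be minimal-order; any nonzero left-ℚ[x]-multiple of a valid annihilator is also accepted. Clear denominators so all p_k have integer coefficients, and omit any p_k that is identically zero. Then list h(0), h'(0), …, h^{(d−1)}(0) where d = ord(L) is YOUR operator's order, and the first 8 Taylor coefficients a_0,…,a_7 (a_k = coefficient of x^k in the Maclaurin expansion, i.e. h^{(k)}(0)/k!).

L = (-5 + 6·x + 12·x^2) + (1 - 5·x + 3·x^2 + 4·x^3)·Dx  (order 1).
h: a_k = -3, -15, -66, -273, -1107, -4452, -17847, -71451, …
ICs: h(0) = -3.

f: a_k = 1, 4, 16, 64, 256, 1024, 4096, 16384, …
g: a_k = -3, -3, -6, -9, -15, -24, -39, -63, …
L₀ := L_f ⊗_s L_g (sym. prod.), ord ≤ 1.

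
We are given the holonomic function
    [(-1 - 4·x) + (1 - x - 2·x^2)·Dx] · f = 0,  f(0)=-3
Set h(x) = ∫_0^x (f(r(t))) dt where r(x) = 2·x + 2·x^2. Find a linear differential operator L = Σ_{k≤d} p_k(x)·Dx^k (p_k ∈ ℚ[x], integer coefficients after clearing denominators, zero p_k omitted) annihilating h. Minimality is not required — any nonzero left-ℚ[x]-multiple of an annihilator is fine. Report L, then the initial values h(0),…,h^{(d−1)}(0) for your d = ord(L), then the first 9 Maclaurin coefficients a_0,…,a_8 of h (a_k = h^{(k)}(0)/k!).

f: a_k = -3, -3, -9, -15, -33, -63, -129, -255, -513, …
Change of var in L_f (x↦r) gives L₀.
h=∫h₀ ⇒ L = L₀·Dx.
L = (2 + 20·x + 48·x^2 + 32·x^3)·Dx + (-1 + 2·x + 10·x^2 + 16·x^3 + 8·x^4)·Dx^2  (order 2).
h: a_k = 0, -3, -3, -14, -48, -924/5, -748, -21624/7, -13056, …
ICs: h(0) = 0, h′(0) = -3.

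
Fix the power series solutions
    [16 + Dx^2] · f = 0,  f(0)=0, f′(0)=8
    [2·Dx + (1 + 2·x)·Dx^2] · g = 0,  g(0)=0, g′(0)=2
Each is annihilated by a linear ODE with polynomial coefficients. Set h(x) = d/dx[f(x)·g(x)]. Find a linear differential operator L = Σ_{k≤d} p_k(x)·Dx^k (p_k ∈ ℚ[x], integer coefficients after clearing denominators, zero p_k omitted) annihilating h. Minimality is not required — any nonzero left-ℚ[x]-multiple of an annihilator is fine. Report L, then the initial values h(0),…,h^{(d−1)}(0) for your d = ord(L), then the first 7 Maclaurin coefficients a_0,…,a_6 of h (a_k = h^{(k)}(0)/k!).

f: a_k = 0, 8, 0, -64/3, 0, 256/15, 0, …
g: a_k = 0, 2, -2, 8/3, -4, 32/5, -32/3, …
f·g: L₀ = L_f ⊗_s L_g, ord ≤ 2·2.
h=h₀': d/dx-closure on L₀ ⇒ L.
L = (-896 + 28672·x + 282624·x^2 + 1032192·x^3 + 1826816·x^4 + 1572864·x^5 + 524288·x^6) + (576 + 12416·x + 66560·x^2 + 153600·x^3 + 163840·x^4 + 65536·x^5)·Dx + (280 + 6592·x + 44480·x^2 + 141312·x^3 + 234496·x^4 + 196608·x^5 + 65536·x^6)·Dx^2 + (36 + 776·x + 4160·x^2 + 9600·x^3 + 10240·x^4 + 4096·x^5)·Dx^3 + (21 + 300·x + 1676·x^2 + 4800·x^3 + 7520·x^4 + 6144·x^5 + 2048·x^6)·Dx^4  (order 4).
h: a_k = 0, 32, -48, -256/3, 160/3, 512/3, -3584/15, …
ICs: h(0) = 0, h′(0) = 32, h′′(0) = -96, h′′′(0) = -512.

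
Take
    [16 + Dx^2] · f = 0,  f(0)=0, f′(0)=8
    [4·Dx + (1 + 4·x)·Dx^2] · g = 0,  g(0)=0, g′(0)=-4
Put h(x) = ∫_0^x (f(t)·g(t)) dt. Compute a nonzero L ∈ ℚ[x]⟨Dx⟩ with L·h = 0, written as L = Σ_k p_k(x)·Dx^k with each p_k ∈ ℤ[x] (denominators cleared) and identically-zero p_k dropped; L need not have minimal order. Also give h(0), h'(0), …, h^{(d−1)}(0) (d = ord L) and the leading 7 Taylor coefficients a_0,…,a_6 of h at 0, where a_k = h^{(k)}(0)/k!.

f: a_k = 0, 8, 0, -64/3, 0, 256/15, 0, …
g: a_k = 0, -4, 8, -64/3, 64, -1024/5, 2048/3, …
h₀=f·g: eliminate ⇒ L₀, order ≤ 2·2.
h=∫₀ˣh₀: take L = L₀·Dx.
L = (-768 + 6144·x + 77824·x^2 + 262144·x^3 + 262144·x^4)·Dx + (256 + 5120·x + 24576·x^2 + 32768·x^3)·Dx^2 + (1280·x + 10752·x^2 + 32768·x^3 + 32768·x^4)·Dx^3 + (16 + 320·x + 1536·x^2 + 2048·x^3)·Dx^4 + (3 + 56·x + 368·x^2 + 1024·x^3 + 1024·x^4)·Dx^5  (order 5).
h: a_k = 0, 0, 0, -32/3, 16, -256/15, 512/9, …
ICs: h(0) = 0, h′(0) = 0, h′′(0) = 0, h′′′(0) = -64, h′′′′(0) = 384.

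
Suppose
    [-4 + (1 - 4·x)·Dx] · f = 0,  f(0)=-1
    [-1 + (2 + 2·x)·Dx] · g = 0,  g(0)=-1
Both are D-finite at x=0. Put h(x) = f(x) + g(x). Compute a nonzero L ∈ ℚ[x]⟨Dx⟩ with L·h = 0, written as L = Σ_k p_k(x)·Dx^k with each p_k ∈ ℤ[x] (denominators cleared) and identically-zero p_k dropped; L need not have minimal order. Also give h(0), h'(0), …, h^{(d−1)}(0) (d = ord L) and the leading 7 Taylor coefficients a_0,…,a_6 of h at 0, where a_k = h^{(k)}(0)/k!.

L = (-68 - 48·x) + (129 + 248·x + 144·x^2)·Dx + (-14 + 18·x + 128·x^2 + 96·x^3)·Dx^2  (order 2).
h: a_k = -2, -9/2, -127/8, -1025/16, -32763/128, -262151/256, -4194283/1024, …
ICs: h(0) = -2, h′(0) = -9/2.

f: a_k = -1, -4, -16, -64, -256, -1024, -4096, …
g: a_k = -1, -1/2, 1/8, -1/16, 5/128, -7/256, 21/1024, …
L₀ := lclm(L_f,L_g); ord L₀ ≤ 1+1.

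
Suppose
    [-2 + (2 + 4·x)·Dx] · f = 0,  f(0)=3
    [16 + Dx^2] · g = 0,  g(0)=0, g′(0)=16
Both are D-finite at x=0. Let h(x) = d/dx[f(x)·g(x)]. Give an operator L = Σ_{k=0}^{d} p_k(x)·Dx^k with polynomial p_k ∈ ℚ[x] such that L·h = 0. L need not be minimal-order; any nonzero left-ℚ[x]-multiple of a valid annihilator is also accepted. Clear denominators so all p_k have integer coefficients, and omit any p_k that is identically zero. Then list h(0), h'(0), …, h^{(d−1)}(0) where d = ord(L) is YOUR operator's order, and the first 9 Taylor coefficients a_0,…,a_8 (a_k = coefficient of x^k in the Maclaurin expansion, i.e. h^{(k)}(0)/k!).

f: a_k = 3, 3, -3/2, 3/2, -15/8, 21/8, -63/16, 99/16, -1287/128, …
g: a_k = 0, 16, 0, -128/3, 0, 512/15, 0, -4096/315, 0, …
L₀ := L_f ⊗_s L_g (sym. prod.), ord ≤ 2.
h=h₀': d/dx-closure on L₀ ⇒ L.
L = (413 + 2688·x + 6784·x^2 + 8192·x^3 + 4096·x^4) + (-26 - 180·x - 384·x^2 - 256·x^3)·Dx + (19 + 140·x + 396·x^2 + 512·x^3 + 256·x^4)·Dx^2  (order 2).
h: a_k = 48, 96, -456, -416, 682, 2412/5, -7687/15, -136/21, -216983/840, …
ICs: h(0) = 48, h′(0) = 96.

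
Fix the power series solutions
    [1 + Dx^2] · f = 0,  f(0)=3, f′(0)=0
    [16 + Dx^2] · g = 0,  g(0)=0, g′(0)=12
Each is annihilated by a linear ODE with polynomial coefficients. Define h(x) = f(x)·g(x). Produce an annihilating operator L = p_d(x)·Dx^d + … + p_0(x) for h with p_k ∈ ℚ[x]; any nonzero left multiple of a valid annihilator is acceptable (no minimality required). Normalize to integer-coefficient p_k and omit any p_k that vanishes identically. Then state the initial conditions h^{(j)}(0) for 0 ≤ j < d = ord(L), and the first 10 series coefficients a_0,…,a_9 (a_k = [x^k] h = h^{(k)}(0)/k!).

f: a_k = 3, 0, -3/2, 0, 1/8, 0, -1/240, 0, 1/13440, 0, …
g: a_k = 0, 12, 0, -32, 0, 128/5, 0, -1024/105, 0, 2048/945, …
L₀ := L_f ⊗_s L_g (sym. prod.), ord ≤ 4.
L = 225 + 34·Dx^2 + Dx^4  (order 4).
h: a_k = 0, 36, 0, -114, 0, 1263/10, 0, -10039/140, 0, 246601/10080, …
ICs: h(0) = 0, h′(0) = 36, h′′(0) = 0, h′′′(0) = -684.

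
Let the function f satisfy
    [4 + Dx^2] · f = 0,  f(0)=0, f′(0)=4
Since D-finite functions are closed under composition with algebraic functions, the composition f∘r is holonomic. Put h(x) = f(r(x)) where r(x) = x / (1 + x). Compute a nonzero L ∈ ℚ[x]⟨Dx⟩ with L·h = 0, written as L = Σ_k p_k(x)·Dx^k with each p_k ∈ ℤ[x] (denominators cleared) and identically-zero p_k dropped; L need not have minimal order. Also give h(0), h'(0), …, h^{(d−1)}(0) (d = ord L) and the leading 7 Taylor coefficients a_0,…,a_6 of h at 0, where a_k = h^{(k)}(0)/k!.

L = 4 + (2 + 6·x + 6·x^2 + 2·x^3)·Dx + (1 + 4·x + 6·x^2 + 4·x^3 + x^4)·Dx^2  (order 2).
h: a_k = 0, 4, -4, 4/3, 4, -172/15, 20, …
ICs: h(0) = 0, h′(0) = 4.

f: a_k = 0, 4, 0, -8/3, 0, 8/15, 0, …
L₀ from L_f via x↦r, Dx↦r'^{-1}Dx.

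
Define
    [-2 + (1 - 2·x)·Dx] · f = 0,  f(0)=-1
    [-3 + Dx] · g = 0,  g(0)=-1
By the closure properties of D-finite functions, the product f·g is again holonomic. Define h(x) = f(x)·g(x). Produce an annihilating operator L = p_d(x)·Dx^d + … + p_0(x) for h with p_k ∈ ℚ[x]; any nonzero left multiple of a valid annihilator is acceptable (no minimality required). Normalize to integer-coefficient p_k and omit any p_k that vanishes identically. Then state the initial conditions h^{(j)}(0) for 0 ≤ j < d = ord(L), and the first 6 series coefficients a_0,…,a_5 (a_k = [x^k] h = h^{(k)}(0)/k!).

f: a_k = -1, -2, -4, -8, -16, -32, …
g: a_k = -1, -3, -9/2, -9/2, -27/8, -81/40, …
f·g: L₀ = L_f ⊗_s L_g, ord ≤ 1·1.
L = (5 - 6·x) + (-1 + 2·x)·Dx  (order 1).
h: a_k = 1, 5, 29/2, 67/2, 563/8, 5711/40, …
ICs: h(0) = 1.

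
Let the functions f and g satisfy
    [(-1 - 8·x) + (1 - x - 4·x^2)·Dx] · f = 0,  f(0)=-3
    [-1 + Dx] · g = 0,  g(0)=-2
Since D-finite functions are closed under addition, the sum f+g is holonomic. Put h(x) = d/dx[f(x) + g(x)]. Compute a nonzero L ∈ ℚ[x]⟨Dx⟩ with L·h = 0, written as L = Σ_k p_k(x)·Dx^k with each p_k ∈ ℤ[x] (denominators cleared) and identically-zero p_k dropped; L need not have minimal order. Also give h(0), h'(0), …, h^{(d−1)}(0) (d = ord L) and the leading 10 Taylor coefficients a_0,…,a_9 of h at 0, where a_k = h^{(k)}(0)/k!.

L = (44 + 466·x + 544·x^2 + 1728·x^3 + 384·x^4) + (-53 - 474·x - 599·x^2 - 1584·x^3 + 80·x^4 + 128·x^5)·Dx + (9 + 8·x + 55·x^2 - 144·x^3 - 464·x^4 - 128·x^5)·Dx^2  (order 2).
h: a_k = -5, -32, -82, -1045/3, -11701/12, -195481/60, -3333961/360, -70459201/2520, -1594313281/20160, -41308444801/181440, …
ICs: h(0) = -5, h′(0) = -32.

f: a_k = -3, -3, -15, -27, -87, -195, -543, -1323, -3495, -8787, …
g: a_k = -2, -2, -1, -1/3, -1/12, -1/60, -1/360, -1/2520, -1/20160, -1/181440, …
Weyl lclm of L_f,L_g ⇒ L₀ (ord ≤ 2).
h₀' ⇒ L via d/dx closure of L₀.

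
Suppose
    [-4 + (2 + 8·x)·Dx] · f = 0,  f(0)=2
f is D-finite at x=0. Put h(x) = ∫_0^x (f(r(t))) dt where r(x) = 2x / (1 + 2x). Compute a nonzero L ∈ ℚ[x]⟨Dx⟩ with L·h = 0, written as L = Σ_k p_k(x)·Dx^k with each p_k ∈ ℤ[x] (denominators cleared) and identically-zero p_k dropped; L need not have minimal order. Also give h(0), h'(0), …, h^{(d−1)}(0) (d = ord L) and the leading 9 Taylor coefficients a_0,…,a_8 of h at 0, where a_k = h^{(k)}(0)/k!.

f: a_k = 2, 4, -4, 8, -20, 56, -168, 528, -1716, …
Change of var in L_f (x↦r) gives L₀.
h=∫₀ˣh₀: take L = L₀·Dx.
L = -4·Dx + (1 + 12·x + 20·x^2)·Dx^2  (order 2).
h: a_k = 0, 2, 4, -32/3, 40, -192, 1088, -48128/7, 46784, …
ICs: h(0) = 0, h′(0) = 2.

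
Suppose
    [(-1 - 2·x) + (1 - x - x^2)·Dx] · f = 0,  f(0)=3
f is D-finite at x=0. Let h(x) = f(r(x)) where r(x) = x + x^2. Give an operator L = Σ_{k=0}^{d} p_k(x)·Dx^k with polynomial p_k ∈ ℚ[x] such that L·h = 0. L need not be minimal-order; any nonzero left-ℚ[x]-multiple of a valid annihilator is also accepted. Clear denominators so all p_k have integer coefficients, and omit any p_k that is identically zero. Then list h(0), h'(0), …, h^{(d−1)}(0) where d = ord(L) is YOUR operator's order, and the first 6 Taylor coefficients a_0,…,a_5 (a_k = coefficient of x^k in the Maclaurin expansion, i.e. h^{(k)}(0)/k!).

L = (1 + 4·x + 6·x^2 + 4·x^3) + (-1 + x + 2·x^2 + 2·x^3 + x^4)·Dx  (order 1).
h: a_k = 3, 3, 9, 21, 48, 111, …
ICs: h(0) = 3.

f: a_k = 3, 3, 6, 9, 15, 24, …
Substitute x→r, Dx→(1/r')Dx; clear ⇒ L₀.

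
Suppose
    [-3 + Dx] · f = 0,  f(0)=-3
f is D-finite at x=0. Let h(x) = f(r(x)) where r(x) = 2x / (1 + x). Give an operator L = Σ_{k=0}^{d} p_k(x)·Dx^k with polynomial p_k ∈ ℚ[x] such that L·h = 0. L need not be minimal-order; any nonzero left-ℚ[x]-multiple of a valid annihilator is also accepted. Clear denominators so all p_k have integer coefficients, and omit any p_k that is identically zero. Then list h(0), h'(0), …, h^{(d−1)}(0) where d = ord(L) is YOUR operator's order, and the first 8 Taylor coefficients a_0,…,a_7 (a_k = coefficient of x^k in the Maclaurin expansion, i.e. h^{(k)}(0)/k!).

f: a_k = -3, -9, -27/2, -27/2, -81/8, -243/40, -243/80, -729/560, …
h₀=f(r): pull back L_f along r ⇒ L₀.
L = -6 + (1 + 2·x + x^2)·Dx  (order 1).
h: a_k = -3, -18, -36, -18, 18, 18/5, -72/5, 342/35, …
ICs: h(0) = -3.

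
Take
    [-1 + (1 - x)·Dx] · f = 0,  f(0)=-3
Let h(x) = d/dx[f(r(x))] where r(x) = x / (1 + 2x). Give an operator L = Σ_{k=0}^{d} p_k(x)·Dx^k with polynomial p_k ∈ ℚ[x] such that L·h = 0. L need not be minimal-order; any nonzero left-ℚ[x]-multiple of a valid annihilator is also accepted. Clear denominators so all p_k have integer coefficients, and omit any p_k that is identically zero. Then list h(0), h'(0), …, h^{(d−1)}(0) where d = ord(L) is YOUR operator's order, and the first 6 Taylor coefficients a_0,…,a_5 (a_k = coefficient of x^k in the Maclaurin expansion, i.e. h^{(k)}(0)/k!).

L = -4 + (-2 - 2·x)·Dx  (order 1).
h: a_k = -3, 6, -9, 12, -15, 18, …
ICs: h(0) = -3.

f: a_k = -3, -3, -3, -3, -3, -3, …
h₀=f(r): pull back L_f along r ⇒ L₀.
Differentiate: ansatz ord ≤ ord L₀ ⇒ L.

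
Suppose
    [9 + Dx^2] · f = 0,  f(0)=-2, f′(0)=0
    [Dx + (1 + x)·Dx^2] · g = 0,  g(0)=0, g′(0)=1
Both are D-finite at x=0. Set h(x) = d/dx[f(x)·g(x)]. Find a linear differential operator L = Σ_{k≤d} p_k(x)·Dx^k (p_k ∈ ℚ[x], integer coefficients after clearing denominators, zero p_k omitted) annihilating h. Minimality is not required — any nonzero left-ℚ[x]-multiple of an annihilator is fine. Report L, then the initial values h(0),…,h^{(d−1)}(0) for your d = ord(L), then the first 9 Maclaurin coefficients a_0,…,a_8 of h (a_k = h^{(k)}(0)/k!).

f: a_k = -2, 0, 9, 0, -27/4, 0, 81/40, 0, -729/2240, …
g: a_k = 0, 1, -1/2, 1/3, -1/4, 1/5, -1/6, 1/7, -1/8, …
L₀ := L_f ⊗_s L_g (sym. prod.), ord ≤ 4.
Differentiate: ansatz ord ≤ ord L₀ ⇒ L.
L = (13743 + 107892·x + 319302·x^2 + 475308·x^3 + 381267·x^4 + 157464·x^5 + 26244·x^6) + (4104 + 24192·x + 53460·x^2 + 56700·x^3 + 29160·x^4 + 5832·x^5)·Dx + (4020 + 27828·x + 76770·x^2 + 109512·x^3 + 85698·x^4 + 34992·x^5 + 5832·x^6)·Dx^2 + (456 + 2688·x + 5940·x^2 + 6300·x^3 + 3240·x^4 + 648·x^5)·Dx^3 + (277 + 1760·x + 4588·x^2 + 6300·x^3 + 4815·x^4 + 1944·x^5 + 324·x^6)·Dx^4  (order 4).
h: a_k = -2, 2, 25, -16, -83/4, 35/4, 361/40, -23/5, 1271/2240, …
ICs: h(0) = -2, h′(0) = 2, h′′(0) = 50, h′′′(0) = -96.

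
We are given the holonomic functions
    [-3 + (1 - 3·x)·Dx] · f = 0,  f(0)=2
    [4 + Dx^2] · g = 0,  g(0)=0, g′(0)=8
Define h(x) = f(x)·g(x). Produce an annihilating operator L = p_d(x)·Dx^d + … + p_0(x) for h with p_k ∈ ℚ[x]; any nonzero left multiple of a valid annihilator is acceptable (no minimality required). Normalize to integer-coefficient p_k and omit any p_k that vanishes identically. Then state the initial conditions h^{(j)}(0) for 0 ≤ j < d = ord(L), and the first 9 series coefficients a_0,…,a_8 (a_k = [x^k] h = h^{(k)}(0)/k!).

L = (-4 + 12·x) + 6·Dx + (-1 + 3·x)·Dx^2  (order 2).
h: a_k = 0, 16, 48, 400/3, 400, 18032/15, 18032/5, 3407984/315, 3407984/105, …
ICs: h(0) = 0, h′(0) = 16.

f: a_k = 2, 6, 18, 54, 162, 486, 1458, 4374, 13122, …
g: a_k = 0, 8, 0, -16/3, 0, 16/15, 0, -32/315, 0, …
h₀=f·g: eliminate ⇒ L₀, order ≤ 1·2.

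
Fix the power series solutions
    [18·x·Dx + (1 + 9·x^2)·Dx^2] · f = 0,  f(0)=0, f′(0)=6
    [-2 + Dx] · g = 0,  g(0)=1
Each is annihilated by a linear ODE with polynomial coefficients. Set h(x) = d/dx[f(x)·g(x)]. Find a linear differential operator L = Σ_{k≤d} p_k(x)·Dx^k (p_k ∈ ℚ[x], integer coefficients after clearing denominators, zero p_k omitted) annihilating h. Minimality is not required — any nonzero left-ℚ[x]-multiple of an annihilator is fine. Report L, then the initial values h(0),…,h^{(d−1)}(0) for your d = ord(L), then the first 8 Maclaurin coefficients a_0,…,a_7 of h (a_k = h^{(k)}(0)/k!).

f: a_k = 0, 6, 0, -18, 0, 486/5, 0, -4374/7, …
g: a_k = 1, 2, 2, 4/3, 2/3, 4/15, 4/45, 8/315, …
f·g: L₀ = L_f ⊗_s L_g, ord ≤ 2·1.
h=h₀': d/dx-closure on L₀ ⇒ L.
L = (-14 - 72·x + 558·x^2 - 648·x^3 + 324·x^4) + (5 + 54·x - 315·x^2 + 486·x^3 - 324·x^4)·Dx + (1 - 9·x + 18·x^2 - 81·x^3 + 81·x^4)·Dx^2  (order 2).
h: a_k = 6, 24, -18, -112, 326, 1032, -46402/15, -188960/21, …
ICs: h(0) = 6, h′(0) = 24.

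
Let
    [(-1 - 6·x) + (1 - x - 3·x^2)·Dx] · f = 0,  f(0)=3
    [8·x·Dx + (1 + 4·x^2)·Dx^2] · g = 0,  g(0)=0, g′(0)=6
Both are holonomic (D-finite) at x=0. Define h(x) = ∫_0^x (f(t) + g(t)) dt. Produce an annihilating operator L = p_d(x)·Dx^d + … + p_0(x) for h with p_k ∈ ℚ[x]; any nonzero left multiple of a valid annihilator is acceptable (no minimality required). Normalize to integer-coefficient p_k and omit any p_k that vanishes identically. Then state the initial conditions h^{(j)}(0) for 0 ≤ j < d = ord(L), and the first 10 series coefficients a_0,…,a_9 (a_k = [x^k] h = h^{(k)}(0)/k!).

f: a_k = 3, 3, 12, 21, 57, 120, 291, 651, 1524, 3477, …
g: a_k = 0, 6, 0, -8, 0, 96/5, 0, -384/7, 0, 512/3, …
Weyl lclm of L_f,L_g ⇒ L₀ (ord ≤ 3).
∫: right-multiply L₀ by Dx.
L = (-32 + 128·x + 1488·x^2 + 2880·x^3 + 8424·x^4 + 2592·x^6)·Dx^2 + (25 + 160·x + 214·x^2 + 1188·x^3 + 2628·x^4 + 6264·x^5 + 432·x^6 + 2592·x^7)·Dx^3 + (-4 - 9·x - 54·x^2 + 66·x^3 + x^4 + 444·x^5 + 720·x^6 + 144·x^7 + 432·x^8)·Dx^4  (order 4).
h: a_k = 0, 3, 9/2, 4, 13/4, 57/5, 116/5, 291/7, 4173/56, 508/3, …
ICs: h(0) = 0, h′(0) = 3, h′′(0) = 9, h′′′(0) = 24.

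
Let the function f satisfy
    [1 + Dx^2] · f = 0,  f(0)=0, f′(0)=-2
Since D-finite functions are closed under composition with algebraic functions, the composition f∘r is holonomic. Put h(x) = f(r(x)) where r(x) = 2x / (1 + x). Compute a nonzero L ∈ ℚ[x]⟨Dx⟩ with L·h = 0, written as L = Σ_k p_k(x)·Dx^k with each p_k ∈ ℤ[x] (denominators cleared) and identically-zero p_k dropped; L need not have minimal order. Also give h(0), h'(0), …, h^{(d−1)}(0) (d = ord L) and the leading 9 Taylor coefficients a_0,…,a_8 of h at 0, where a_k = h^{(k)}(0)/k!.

L = 4 + (2 + 6·x + 6·x^2 + 2·x^3)·Dx + (1 + 4·x + 6·x^2 + 4·x^3 + x^4)·Dx^2  (order 2).
h: a_k = 0, -4, 4, -4/3, -4, 172/15, -20, 8836/315, -1516/45, …
ICs: h(0) = 0, h′(0) = -4.

f: a_k = 0, -2, 0, 1/3, 0, -1/60, 0, 1/2520, 0, …
h₀=f(r): pull back L_f along r ⇒ L₀.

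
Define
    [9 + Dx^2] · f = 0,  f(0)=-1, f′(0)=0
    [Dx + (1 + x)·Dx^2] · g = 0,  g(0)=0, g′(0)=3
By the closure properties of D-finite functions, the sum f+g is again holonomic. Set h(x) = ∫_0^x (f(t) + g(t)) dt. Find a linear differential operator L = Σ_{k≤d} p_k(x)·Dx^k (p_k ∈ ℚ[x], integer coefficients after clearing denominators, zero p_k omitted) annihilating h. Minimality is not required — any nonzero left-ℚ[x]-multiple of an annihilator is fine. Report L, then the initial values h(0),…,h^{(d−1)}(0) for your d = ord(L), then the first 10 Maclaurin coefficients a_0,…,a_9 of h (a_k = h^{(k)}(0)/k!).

L = (135 + 162·x + 81·x^2)·Dx^2 + (99 + 261·x + 243·x^2 + 81·x^3)·Dx^3 + (15 + 18·x + 9·x^2)·Dx^4 + (11 + 29·x + 27·x^2 + 9·x^3)·Dx^5  (order 5).
h: a_k = 0, -1, 3/2, 1, 1/4, -33/40, 1/10, 41/560, 3/56, -803/13440, …
ICs: h(0) = 0, h′(0) = -1, h′′(0) = 3, h′′′(0) = 6, h′′′′(0) = 6.

f: a_k = -1, 0, 9/2, 0, -27/8, 0, 81/80, 0, -729/4480, 0, …
g: a_k = 0, 3, -3/2, 1, -3/4, 3/5, -1/2, 3/7, -3/8, 1/3, …
f+g: L₀ = lclm(L_f,L_g), ord ≤ 2+2.
h=∫₀ˣh₀: take L = L₀·Dx.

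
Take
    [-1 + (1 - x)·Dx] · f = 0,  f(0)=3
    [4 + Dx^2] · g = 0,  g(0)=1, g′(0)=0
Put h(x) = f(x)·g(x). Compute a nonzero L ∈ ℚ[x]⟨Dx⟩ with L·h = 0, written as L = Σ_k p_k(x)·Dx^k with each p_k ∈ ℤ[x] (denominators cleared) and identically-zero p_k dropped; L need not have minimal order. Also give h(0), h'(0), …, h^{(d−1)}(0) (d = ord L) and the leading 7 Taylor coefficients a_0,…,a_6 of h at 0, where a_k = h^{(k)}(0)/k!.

L = (-4 + 4·x) + 2·Dx + (-1 + x)·Dx^2  (order 2).
h: a_k = 3, 3, -3, -3, -1, -1, -19/15, …
ICs: h(0) = 3, h′(0) = 3.

f: a_k = 3, 3, 3, 3, 3, 3, 3, …
g: a_k = 1, 0, -2, 0, 2/3, 0, -4/45, …
f·g: L₀ = L_f ⊗_s L_g, ord ≤ 1·2.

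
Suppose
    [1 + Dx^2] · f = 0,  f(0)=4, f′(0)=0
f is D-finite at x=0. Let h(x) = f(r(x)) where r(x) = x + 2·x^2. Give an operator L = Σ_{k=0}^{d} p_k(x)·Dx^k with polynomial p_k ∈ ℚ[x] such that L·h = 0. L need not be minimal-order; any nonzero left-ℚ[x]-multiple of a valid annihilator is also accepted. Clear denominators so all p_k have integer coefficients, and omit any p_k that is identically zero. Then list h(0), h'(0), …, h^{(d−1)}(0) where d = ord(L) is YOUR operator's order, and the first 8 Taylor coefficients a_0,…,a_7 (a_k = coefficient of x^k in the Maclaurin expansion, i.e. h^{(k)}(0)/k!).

L = (1 + 12·x + 48·x^2 + 64·x^3) - 4·Dx + (1 + 4·x)·Dx^2  (order 2).
h: a_k = 4, 0, -2, -8, -47/6, 4/3, 719/180, 79/15, …
ICs: h(0) = 4, h′(0) = 0.

f: a_k = 4, 0, -2, 0, 1/6, 0, -1/180, 0, …
Change of var in L_f (x↦r) gives L₀.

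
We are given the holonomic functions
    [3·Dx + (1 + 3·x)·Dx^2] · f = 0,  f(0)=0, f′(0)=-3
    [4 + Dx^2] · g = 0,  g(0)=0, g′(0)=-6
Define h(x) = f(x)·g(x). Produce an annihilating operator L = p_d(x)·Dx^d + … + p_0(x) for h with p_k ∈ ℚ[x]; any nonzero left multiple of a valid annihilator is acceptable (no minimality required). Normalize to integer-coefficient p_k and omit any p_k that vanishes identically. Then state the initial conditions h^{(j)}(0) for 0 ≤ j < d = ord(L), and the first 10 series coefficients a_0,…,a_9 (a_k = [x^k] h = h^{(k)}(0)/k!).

L = (-1112 - 1248·x + 7344·x^2 + 27648·x^3 + 20736·x^4) + (-48 + 2160·x + 10368·x^2 + 10368·x^3)·Dx + (-250 + 240·x + 4968·x^2 + 13824·x^3 + 10368·x^4)·Dx^2 + (-12 + 540·x + 2592·x^2 + 2592·x^3)·Dx^3 + (7 + 138·x + 783·x^2 + 1728·x^3 + 1296·x^4)·Dx^4  (order 4).
h: a_k = 0, 0, 18, -27, 42, -207/2, 258, -3258/5, 11810/7, -124617/28, …
ICs: h(0) = 0, h′(0) = 0, h′′(0) = 36, h′′′(0) = -162.

f: a_k = 0, -3, 9/2, -9, 81/4, -243/5, 243/2, -2187/7, 6561/8, -2187, …
g: a_k = 0, -6, 0, 4, 0, -4/5, 0, 8/105, 0, -4/945, …
Product ⇒ symmetric product L₀, ord ≤ 4.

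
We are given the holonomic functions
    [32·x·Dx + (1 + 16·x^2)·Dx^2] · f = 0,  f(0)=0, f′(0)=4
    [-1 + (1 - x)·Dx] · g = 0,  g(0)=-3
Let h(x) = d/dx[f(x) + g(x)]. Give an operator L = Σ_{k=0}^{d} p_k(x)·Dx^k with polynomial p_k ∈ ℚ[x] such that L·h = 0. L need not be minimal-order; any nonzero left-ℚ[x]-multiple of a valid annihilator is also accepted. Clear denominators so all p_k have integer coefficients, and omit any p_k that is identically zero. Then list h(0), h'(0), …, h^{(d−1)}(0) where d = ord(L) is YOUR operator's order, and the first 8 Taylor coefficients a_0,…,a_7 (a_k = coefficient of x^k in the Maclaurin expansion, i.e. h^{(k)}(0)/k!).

f: a_k = 0, 4, 0, -64/3, 0, 1024/5, 0, -16384/7, …
g: a_k = -3, -3, -3, -3, -3, -3, -3, -3, …
L₀ := lclm(L_f,L_g); ord L₀ ≤ 2+1.
Differentiate: ansatz ord ≤ ord L₀ ⇒ L.
L = (32 - 128·x - 1536·x^2) + (-19 + 32·x + 656·x^2 - 1536·x^3)·Dx + (1 + 15·x + 240·x^3 - 256·x^4)·Dx^2  (order 2).
h: a_k = 1, -6, -73, -12, 1009, -18, -16405, -24, …
ICs: h(0) = 1, h′(0) = -6.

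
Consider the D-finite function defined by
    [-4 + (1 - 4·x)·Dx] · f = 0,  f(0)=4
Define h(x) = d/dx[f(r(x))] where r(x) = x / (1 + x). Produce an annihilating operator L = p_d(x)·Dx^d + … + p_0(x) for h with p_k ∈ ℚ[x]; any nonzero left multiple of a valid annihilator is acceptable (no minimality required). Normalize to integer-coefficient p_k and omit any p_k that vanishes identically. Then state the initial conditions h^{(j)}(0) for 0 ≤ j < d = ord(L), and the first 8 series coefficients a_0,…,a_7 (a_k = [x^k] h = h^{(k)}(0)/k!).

L = 6 + (-1 + 3·x)·Dx  (order 1).
h: a_k = 16, 96, 432, 1728, 6480, 23328, 81648, 279936, …
ICs: h(0) = 16.

f: a_k = 4, 16, 64, 256, 1024, 4096, 16384, 65536, …
L₀ from L_f via x↦r, Dx↦r'^{-1}Dx.
h₀' ⇒ L via d/dx closure of L₀.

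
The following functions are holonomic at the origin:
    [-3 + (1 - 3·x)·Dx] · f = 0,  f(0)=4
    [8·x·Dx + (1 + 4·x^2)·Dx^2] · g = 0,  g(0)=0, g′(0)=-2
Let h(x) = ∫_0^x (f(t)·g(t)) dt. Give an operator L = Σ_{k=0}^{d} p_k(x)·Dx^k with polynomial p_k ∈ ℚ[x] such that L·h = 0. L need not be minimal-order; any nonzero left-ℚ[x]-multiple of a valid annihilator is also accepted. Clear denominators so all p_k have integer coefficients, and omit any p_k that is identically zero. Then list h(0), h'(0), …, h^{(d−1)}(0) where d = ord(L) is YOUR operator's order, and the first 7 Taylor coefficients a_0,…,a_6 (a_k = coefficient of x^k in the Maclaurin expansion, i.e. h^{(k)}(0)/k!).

L = 24·x·Dx + (6 - 8·x + 48·x^2)·Dx^2 + (-1 + 3·x - 4·x^2 + 12·x^3)·Dx^3  (order 3).
h: a_k = 0, 0, -4, -8, -46/3, -184/5, -1444/15, …
ICs: h(0) = 0, h′(0) = 0, h′′(0) = -8.

f: a_k = 4, 12, 36, 108, 324, 972, 2916, …
g: a_k = 0, -2, 0, 8/3, 0, -32/5, 0, …
L₀ := L_f ⊗_s L_g (sym. prod.), ord ≤ 2.
h=∫h₀ ⇒ L = L₀·Dx.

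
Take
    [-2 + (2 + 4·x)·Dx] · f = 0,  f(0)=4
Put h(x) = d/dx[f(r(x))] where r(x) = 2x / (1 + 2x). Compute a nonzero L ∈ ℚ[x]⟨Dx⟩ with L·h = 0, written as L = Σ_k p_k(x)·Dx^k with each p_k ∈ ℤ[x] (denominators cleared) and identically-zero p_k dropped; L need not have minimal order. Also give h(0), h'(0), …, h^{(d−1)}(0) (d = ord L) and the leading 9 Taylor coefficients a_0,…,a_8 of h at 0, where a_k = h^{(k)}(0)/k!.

L = (-6 - 24·x) + (-1 - 8·x - 12·x^2)·Dx  (order 1).
h: a_k = 8, -48, 240, -1184, 6000, -31392, 168672, -924480, 5140656, …
ICs: h(0) = 8.

f: a_k = 4, 4, -2, 2, -5/2, 7/2, -21/4, 33/4, -429/32, …
L₀ from L_f via x↦r, Dx↦r'^{-1}Dx.
Derive L from L₀ (diff closure).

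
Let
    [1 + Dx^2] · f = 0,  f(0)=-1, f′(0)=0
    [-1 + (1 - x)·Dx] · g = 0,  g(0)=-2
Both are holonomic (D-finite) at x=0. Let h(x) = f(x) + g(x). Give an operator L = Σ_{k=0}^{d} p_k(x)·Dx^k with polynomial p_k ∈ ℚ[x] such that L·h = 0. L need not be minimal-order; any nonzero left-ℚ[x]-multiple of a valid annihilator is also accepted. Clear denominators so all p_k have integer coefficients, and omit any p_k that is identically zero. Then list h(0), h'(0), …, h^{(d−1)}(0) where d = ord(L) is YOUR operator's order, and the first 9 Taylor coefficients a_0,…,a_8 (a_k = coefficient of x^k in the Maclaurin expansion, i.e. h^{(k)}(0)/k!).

L = (-7 + 2·x - x^2) + (3 - 5·x + 3·x^2 - x^3)·Dx + (-7 + 2·x - x^2)·Dx^2 + (3 - 5·x + 3·x^2 - x^3)·Dx^3  (order 3).
h: a_k = -3, -2, -3/2, -2, -49/24, -2, -1439/720, -2, -80641/40320, …
ICs: h(0) = -3, h′(0) = -2, h′′(0) = -3.

f: a_k = -1, 0, 1/2, 0, -1/24, 0, 1/720, 0, -1/40320, …
g: a_k = -2, -2, -2, -2, -2, -2, -2, -2, -2, …
Sum ⇒ L₀ = lclm(L_f,L_g) in ℚ(x)⟨Dx⟩.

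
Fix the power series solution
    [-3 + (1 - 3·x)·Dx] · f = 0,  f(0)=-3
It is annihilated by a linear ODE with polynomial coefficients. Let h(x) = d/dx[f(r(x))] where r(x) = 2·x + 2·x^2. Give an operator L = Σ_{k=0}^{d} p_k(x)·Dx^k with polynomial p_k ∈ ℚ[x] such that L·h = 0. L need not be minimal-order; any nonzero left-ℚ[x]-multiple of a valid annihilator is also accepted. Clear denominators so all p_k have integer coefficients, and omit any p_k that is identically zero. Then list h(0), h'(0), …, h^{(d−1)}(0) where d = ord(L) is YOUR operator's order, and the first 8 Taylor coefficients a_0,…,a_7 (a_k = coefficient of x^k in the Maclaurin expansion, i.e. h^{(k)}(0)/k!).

L = (14 + 36·x + 36·x^2) + (-1 + 4·x + 18·x^2 + 12·x^3)·Dx  (order 1).
h: a_k = -18, -252, -2592, -23760, -204120, -1683504, -13499136, -106033536, …
ICs: h(0) = -18.

f: a_k = -3, -9, -27, -81, -243, -729, -2187, -6561, …
L₀ from L_f via x↦r, Dx↦r'^{-1}Dx.
h=h₀': d/dx-closure on L₀ ⇒ L.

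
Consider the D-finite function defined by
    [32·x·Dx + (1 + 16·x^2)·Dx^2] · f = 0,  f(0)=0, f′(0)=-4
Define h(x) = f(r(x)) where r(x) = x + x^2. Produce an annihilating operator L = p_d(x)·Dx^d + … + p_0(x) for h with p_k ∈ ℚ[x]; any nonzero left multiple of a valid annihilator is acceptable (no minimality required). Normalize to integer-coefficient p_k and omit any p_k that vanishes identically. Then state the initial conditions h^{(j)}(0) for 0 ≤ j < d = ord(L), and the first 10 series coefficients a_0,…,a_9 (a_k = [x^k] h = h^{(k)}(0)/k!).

f: a_k = 0, -4, 0, 64/3, 0, -1024/5, 0, 16384/7, 0, -262144/9, …
Change of var in L_f (x↦r) gives L₀.
L = (-2 + 32·x + 128·x^2 + 192·x^3 + 96·x^4)·Dx + (1 + 2·x + 16·x^2 + 64·x^3 + 80·x^4 + 32·x^5)·Dx^2  (order 2).
h: a_k = 0, -4, -4, 64/3, 64, -704/5, -3008/3, 2048/7, 14336, 171008/9, …
ICs: h(0) = 0, h′(0) = -4.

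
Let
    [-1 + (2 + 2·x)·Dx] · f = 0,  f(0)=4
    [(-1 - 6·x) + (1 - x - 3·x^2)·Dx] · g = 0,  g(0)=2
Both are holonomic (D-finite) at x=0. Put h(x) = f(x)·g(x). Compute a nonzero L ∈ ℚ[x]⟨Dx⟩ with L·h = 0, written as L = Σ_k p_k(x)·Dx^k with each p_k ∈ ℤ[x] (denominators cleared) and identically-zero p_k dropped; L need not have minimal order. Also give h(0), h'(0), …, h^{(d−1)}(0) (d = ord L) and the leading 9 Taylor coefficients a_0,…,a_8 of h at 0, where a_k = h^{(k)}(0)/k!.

f: a_k = 4, 2, -1/2, 1/4, -5/32, 7/64, -21/256, 33/512, -429/8192, …
g: a_k = 2, 2, 8, 14, 38, 80, 194, 434, 1016, …
Sym-product of L_f,L_g gives L₀ (≤ ord 1).
L = (3 + 13·x + 9·x^2) + (-2 + 8·x^2 + 6·x^3)·Dx  (order 1).
h: a_k = 8, 12, 35, 143/2, 2819/16, 12509/32, 117671/128, 535591/256, 19865443/4096, …
ICs: h(0) = 8.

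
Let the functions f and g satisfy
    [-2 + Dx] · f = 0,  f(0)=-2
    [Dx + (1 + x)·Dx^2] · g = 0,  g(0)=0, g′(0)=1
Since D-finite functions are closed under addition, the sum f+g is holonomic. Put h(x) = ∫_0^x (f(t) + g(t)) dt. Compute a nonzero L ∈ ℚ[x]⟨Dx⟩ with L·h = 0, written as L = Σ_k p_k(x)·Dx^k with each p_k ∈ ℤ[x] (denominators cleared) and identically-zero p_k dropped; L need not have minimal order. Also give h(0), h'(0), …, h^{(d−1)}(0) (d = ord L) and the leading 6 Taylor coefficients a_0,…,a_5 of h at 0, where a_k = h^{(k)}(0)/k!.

f: a_k = -2, -4, -4, -8/3, -4/3, -8/15, …
g: a_k = 0, 1, -1/2, 1/3, -1/4, 1/5, …
L₀ := lclm(L_f,L_g); ord L₀ ≤ 1+2.
Integrate: L := L₀·Dx.
L = (-8 - 4·x)·Dx^2 + (-2 - 8·x - 4·x^2)·Dx^3 + (3 + 5·x + 2·x^2)·Dx^4  (order 4).
h: a_k = 0, -2, -3/2, -3/2, -7/12, -19/60, …
ICs: h(0) = 0, h′(0) = -2, h′′(0) = -3, h′′′(0) = -9.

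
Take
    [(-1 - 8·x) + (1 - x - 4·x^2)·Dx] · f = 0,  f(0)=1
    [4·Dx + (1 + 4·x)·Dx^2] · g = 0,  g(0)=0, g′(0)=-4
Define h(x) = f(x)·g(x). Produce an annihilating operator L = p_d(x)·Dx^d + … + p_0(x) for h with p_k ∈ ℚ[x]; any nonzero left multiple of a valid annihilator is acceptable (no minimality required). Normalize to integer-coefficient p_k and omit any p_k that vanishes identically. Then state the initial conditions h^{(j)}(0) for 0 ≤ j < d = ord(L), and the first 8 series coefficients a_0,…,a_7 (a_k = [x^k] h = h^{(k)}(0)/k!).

f: a_k = 1, 1, 5, 9, 29, 65, 181, 441, …
g: a_k = 0, -4, 8, -64/3, 64, -1024/5, 2048/3, -16384/7, …
L₀ := L_f ⊗_s L_g (sym. prod.), ord ≤ 2.
L = (12 + 64·x) + (-2 + 28·x + 80·x^2)·Dx + (-1 - 3·x + 8·x^2 + 16·x^3)·Dx^2  (order 2).
h: a_k = 0, -4, 4, -100/3, 140/3, -4372/15, 8668/15, -20500/7, …
ICs: h(0) = 0, h′(0) = -4.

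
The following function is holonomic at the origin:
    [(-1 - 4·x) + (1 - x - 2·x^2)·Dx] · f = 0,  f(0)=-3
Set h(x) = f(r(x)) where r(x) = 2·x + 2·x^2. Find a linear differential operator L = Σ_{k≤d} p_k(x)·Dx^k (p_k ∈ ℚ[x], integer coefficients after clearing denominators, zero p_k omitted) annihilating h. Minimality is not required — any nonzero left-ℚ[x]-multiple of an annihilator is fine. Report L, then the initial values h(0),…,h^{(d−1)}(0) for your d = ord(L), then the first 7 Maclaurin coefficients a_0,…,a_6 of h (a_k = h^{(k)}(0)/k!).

f: a_k = -3, -3, -9, -15, -33, -63, -129, …
f∘r: x↦r, Dx↦Dx/r' in L_f ⇒ L₀.
L = (2 + 20·x + 48·x^2 + 32·x^3) + (-1 + 2·x + 10·x^2 + 16·x^3 + 8·x^4)·Dx  (order 1).
h: a_k = -3, -6, -42, -192, -924, -4488, -21624, …
ICs: h(0) = -3.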